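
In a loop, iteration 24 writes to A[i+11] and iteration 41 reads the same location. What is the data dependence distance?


Distance = read iteration - write iteration
= 41 - 24 = 17

17


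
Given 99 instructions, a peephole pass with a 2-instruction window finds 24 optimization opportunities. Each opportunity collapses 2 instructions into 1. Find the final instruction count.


Each match removes 1 instructions.
Total removed = 24 * 1 = 24
Remaining = 99 - 24 = 75

75


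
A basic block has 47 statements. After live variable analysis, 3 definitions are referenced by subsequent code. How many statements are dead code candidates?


Dead code = total statements - live definitions
= 47 - 3 = 44

44


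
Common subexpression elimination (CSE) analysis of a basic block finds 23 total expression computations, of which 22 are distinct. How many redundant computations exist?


CSE count = total expressions - unique expressions
= 23 - 22 = 1

1


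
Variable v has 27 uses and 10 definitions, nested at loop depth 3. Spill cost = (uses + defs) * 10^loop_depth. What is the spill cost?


uses + defs = 27 + 10 = 37
10^3 = 1000
Spill cost = 37 * 1000 = 37000

37000


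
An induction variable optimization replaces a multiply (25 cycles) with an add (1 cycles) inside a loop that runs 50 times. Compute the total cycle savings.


Per-iteration saving = 25 - 1 = 24
Total saved = 50 * 24 = 1200

1200


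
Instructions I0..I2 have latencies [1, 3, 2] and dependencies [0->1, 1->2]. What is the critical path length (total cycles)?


Compute longest path through dependency graph: dist(Ik) = max over predecessors of dist + latency(Ik).
dist(I0) = latency 1 = 1
dist(I1) = dist(I0) + 3 = 1 + 3 = 4
dist(I2) = dist(I1) + 2 = 4 + 2 = 6
Critical path = max dist = 6

6


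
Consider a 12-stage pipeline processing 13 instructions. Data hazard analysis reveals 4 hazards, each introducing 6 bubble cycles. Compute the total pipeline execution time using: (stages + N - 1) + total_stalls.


Base cycles = 12 + 13 - 1 = 24
Total stalls = 4 * 6 = 24
Total = 24 + 24 = 48

48


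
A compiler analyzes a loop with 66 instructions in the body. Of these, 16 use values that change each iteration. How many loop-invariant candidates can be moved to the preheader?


Invariant candidates = total - loop-dependent
= 66 - 16 = 50

50


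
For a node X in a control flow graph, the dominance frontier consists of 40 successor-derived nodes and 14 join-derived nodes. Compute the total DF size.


DF(X) = direct successor contributions + join point contributions
= 40 + 14 = 54

54


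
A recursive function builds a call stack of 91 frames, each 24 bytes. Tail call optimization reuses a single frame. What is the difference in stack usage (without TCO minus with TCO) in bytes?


Without TCO: 91 * 24 = 2184 bytes
With TCO: reuse 1 frame = 24 bytes
Savings = 2184 - 24 = 2160

2160


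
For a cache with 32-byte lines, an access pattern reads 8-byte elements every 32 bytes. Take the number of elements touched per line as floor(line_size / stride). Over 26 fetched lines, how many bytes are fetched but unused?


Elements per line = floor(32 / 32) = 1
Bytes used per line = 1 * 8 = 8
Wasted per line = 32 - 8 = 24
Total wasted = 24 * 26 = 624

624


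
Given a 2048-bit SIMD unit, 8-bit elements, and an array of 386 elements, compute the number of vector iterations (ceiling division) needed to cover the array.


Width = 2048 / 8 = 256 elements per vector op
Iterations = ceil(386 / 256) = 2

2


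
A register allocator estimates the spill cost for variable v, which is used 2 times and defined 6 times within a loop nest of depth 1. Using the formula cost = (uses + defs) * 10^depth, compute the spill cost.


uses + defs = 2 + 6 = 8
10^1 = 10
Spill cost = 8 * 10 = 80

80


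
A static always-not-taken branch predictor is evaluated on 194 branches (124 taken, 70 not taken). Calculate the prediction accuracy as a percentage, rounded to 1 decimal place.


Predictor: always-not-taken
Correct predictions = 70
Accuracy = 70 / 194 * 100 = 36.1%

36.1


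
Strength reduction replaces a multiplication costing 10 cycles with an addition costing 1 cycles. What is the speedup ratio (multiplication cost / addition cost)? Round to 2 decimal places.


Ratio = mult_cost / add_cost = 10 / 1 = 10.0

10.0


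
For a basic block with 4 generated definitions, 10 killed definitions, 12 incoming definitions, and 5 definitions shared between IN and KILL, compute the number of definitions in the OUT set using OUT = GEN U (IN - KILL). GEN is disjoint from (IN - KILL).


IN - KILL: 12 - 5 = 7 surviving definitions
OUT = GEN + surviving = 4 + 7 = 11

11


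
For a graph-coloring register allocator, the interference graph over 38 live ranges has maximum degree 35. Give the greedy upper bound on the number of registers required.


Greedy coloring never needs more than (max_degree + 1) colors: when coloring a vertex, at most max_degree neighbors are already colored.
Upper bound = 35 + 1 = 36

36


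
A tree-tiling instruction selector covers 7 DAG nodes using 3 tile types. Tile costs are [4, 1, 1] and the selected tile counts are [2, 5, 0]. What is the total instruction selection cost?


Total cost = sum(count_i * cost_i)
= 2*4 + 5*1 + 0*1
= 13

13


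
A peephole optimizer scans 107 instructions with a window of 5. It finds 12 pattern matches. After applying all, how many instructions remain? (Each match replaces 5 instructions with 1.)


Each match removes 4 instructions.
Total removed = 12 * 4 = 48
Remaining = 107 - 48 = 59

59


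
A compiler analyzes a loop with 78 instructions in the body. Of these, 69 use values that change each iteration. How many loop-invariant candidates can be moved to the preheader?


Invariant candidates = total - loop-dependent
= 78 - 69 = 9

9


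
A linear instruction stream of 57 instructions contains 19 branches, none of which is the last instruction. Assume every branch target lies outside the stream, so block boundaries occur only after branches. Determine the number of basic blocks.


With no in-sequence branch targets, the leaders are the first instruction plus the instruction after each branch.
Number of basic blocks = branches + 1
= 19 + 1 = 20

20


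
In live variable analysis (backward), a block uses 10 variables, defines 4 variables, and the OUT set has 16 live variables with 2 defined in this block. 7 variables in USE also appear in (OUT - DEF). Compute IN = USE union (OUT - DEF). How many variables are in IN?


OUT - DEF: 16 - 2 = 14
|IN| = |USE| + |OUT - DEF| - |USE ∩ (OUT - DEF)| = 10 + 14 - 7 = 17

17


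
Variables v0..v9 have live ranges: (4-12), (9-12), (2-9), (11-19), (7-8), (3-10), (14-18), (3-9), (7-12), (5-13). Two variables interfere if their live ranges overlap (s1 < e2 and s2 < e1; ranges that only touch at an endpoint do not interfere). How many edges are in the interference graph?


Check all pairs for overlapping intervals.
Two intervals (s1,e1) and (s2,e2) overlap if s1 < e2 and s2 < e1.
v0 (4-12) vs v1..v9: overlaps v1, v2, v3, v4, v5, v7, v8, v9 -> 8
v1 (9-12) vs v2..v9: overlaps v3, v5, v8, v9 -> 4
v2 (2-9) vs v3..v9: overlaps v4, v5, v7, v8, v9 -> 5
v3 (11-19) vs v4..v9: overlaps v6, v8, v9 -> 3
v4 (7-8) vs v5..v9: overlaps v5, v7, v8, v9 -> 4
v5 (3-10) vs v6..v9: overlaps v7, v8, v9 -> 3
v6 (14-18) vs v7..v9: overlaps none -> 0
v7 (3-9) vs v8..v9: overlaps v8, v9 -> 2
v8 (7-12) vs v9: overlaps v9 -> 1
Total overlapping pairs = 8 + 4 + 5 + 3 + 4 + 3 + 0 + 2 + 1 = 30

30


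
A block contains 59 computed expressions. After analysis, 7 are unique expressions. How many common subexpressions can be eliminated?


CSE count = total expressions - unique expressions
= 59 - 7 = 52

52


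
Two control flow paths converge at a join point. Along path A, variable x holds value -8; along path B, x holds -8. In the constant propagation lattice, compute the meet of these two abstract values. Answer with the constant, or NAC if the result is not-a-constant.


Meet operation: if both paths give the same constant, result is that constant; if they differ, result is NAC (not-a-constant).
Path A: -8, Path B: -8 -> equal
Result: constant -> -8

-8


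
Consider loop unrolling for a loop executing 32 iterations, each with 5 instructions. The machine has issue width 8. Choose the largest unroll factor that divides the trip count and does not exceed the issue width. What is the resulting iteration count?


Largest divisor of 32 <= 8 is 8
New iterations = 32 / 8 = 4

4


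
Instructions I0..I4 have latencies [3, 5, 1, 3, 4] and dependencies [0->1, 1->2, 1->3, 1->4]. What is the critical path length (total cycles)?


Compute longest path through dependency graph: dist(Ik) = max over predecessors of dist + latency(Ik).
dist(I0) = latency 3 = 3
dist(I1) = dist(I0) + 5 = 3 + 5 = 8
dist(I2) = dist(I1) + 1 = 8 + 1 = 9
dist(I3) = dist(I1) + 3 = 8 + 3 = 11
dist(I4) = dist(I1) + 4 = 8 + 4 = 12
Critical path = max dist = 12

12


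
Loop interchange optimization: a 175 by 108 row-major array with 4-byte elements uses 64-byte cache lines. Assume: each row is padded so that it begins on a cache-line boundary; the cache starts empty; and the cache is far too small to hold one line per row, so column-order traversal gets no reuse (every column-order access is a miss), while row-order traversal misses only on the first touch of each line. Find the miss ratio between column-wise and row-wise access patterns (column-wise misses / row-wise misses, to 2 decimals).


Each row occupies 108 * 4 = 432 bytes and starts on a line boundary, so it spans ceil(432 / 64) = 7 cache lines.
Row-major traversal misses (one per line touched): 175 * ceil(108 * 4 / 64) = 1225
Column-major traversal misses (no reuse, every access misses): 175 * 108 = 18900
Ratio = 18900 / 1225 = 15.43

15.43


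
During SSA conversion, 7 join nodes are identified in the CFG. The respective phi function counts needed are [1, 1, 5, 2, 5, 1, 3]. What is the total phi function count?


Total phi functions = sum of phi functions at each join node
= 1 + 1 + 5 + 2 + 5 + 1 + 3 = 18

18


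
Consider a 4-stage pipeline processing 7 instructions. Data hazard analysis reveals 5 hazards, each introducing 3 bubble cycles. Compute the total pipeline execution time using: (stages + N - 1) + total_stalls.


Base cycles = 4 + 7 - 1 = 10
Total stalls = 5 * 3 = 15
Total = 10 + 15 = 25

25


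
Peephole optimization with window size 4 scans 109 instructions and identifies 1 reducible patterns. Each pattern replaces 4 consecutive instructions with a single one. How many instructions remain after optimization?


Each match removes 3 instructions.
Total removed = 1 * 3 = 3
Remaining = 109 - 3 = 106

106


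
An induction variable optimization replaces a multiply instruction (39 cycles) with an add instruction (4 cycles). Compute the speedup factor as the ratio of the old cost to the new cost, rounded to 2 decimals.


Ratio = mult_cost / add_cost = 39 / 4 = 9.75

9.75


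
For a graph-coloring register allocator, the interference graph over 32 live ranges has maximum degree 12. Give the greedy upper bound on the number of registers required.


Greedy coloring never needs more than (max_degree + 1) colors: when coloring a vertex, at most max_degree neighbors are already colored.
Upper bound = 12 + 1 = 13

13


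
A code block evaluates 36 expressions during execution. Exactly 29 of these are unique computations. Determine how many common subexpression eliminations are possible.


CSE count = total expressions - unique expressions
= 36 - 29 = 7

7


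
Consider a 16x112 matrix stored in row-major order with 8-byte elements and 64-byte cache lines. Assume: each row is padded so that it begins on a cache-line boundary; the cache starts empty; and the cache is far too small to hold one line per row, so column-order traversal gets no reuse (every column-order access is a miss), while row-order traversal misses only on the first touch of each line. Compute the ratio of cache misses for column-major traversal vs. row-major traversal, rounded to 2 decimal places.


Each row occupies 112 * 8 = 896 bytes and starts on a line boundary, so it spans ceil(896 / 64) = 14 cache lines.
Row-major traversal misses (one per line touched): 16 * ceil(112 * 8 / 64) = 224
Column-major traversal misses (no reuse, every access misses): 16 * 112 = 1792
Ratio = 1792 / 224 = 8.0

8.0


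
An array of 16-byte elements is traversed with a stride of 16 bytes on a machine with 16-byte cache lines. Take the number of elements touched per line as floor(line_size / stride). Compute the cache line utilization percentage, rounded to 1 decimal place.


Elements per cache line = floor(16 / 16) = 1
Bytes used = 1 * 16 = 16
Utilization = 16 / 16 * 100 = 100.0%

100.0


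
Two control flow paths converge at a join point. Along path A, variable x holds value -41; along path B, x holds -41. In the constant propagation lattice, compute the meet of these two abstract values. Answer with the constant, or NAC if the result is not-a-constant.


Meet operation: if both paths give the same constant, result is that constant; if they differ, result is NAC (not-a-constant).
Path A: -41, Path B: -41 -> equal
Result: constant -> -41

-41


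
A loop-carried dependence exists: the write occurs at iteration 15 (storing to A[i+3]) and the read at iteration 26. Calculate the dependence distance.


Distance = read iteration - write iteration
= 26 - 15 = 11

11


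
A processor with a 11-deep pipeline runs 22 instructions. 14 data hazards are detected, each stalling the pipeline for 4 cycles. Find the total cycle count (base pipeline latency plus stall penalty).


Base cycles = 11 + 22 - 1 = 32
Total stalls = 14 * 4 = 56
Total = 32 + 56 = 88

88


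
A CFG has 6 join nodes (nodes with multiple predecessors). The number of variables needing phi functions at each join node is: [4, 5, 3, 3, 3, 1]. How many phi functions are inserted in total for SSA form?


Total phi functions = sum of phi functions at each join node
= 4 + 5 + 3 + 3 + 3 + 1 = 19

19


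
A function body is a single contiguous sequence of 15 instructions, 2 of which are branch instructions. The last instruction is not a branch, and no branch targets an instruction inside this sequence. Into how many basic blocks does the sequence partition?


With no in-sequence branch targets, the leaders are the first instruction plus the instruction after each branch.
Number of basic blocks = branches + 1
= 2 + 1 = 3

3


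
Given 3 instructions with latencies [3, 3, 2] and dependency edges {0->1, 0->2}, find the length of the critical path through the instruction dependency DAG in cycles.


Compute longest path through dependency graph: dist(Ik) = max over predecessors of dist + latency(Ik).
dist(I0) = latency 3 = 3
dist(I1) = dist(I0) + 3 = 3 + 3 = 6
dist(I2) = dist(I0) + 2 = 3 + 2 = 5
Critical path = max dist = 6

6


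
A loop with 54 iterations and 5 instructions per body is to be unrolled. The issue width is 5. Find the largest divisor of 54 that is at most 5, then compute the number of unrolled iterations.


Largest divisor of 54 <= 5 is 3
New iterations = 54 / 3 = 18

18


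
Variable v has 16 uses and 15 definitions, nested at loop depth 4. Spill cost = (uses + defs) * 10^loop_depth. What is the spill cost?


uses + defs = 16 + 15 = 31
10^4 = 10000
Spill cost = 31 * 10000 = 310000

310000


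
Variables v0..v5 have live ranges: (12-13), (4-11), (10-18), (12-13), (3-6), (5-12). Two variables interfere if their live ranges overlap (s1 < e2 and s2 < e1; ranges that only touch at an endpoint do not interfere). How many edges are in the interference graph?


Check all pairs for overlapping intervals.
Two intervals (s1,e1) and (s2,e2) overlap if s1 < e2 and s2 < e1.
v0 (12-13) vs v1..v5: overlaps v2, v3 -> 2
v1 (4-11) vs v2..v5: overlaps v2, v4, v5 -> 3
v2 (10-18) vs v3..v5: overlaps v3, v5 -> 2
v3 (12-13) vs v4..v5: overlaps none -> 0
v4 (3-6) vs v5: overlaps v5 -> 1
Total overlapping pairs = 2 + 3 + 2 + 0 + 1 = 8

8


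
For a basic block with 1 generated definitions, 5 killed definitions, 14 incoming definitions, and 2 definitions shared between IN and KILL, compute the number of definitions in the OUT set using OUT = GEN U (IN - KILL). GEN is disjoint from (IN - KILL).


IN - KILL: 14 - 2 = 12 surviving definitions
OUT = GEN + surviving = 1 + 12 = 13

13


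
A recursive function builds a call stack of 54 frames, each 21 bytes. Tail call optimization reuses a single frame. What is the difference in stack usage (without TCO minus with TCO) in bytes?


Without TCO: 54 * 21 = 1134 bytes
With TCO: reuse 1 frame = 21 bytes
Savings = 1134 - 21 = 1113

1113


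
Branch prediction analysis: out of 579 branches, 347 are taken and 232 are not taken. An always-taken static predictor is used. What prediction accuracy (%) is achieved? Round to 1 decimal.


Predictor: always-taken
Correct predictions = 347
Accuracy = 347 / 579 * 100 = 59.9%

59.9


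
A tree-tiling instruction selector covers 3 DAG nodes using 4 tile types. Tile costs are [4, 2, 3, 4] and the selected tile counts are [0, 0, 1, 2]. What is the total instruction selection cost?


Total cost = sum(count_i * cost_i)
= 0*4 + 0*2 + 1*3 + 2*4
= 11

11


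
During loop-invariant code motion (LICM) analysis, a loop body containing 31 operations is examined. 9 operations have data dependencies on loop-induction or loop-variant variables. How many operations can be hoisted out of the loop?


Invariant candidates = total - loop-dependent
= 31 - 9 = 22

22


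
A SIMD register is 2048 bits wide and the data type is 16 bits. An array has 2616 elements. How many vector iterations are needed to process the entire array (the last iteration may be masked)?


Width = 2048 / 16 = 128 elements per vector op
Iterations = ceil(2616 / 128) = 21

21


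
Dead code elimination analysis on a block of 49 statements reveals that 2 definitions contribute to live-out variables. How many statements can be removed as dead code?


Dead code = total statements - live definitions
= 49 - 2 = 47

47


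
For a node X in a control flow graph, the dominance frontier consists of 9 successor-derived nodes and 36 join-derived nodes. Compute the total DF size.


DF(X) = direct successor contributions + join point contributions
= 9 + 36 = 45

45


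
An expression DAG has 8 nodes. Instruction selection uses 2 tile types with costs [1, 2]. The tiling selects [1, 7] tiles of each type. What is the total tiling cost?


Total cost = sum(count_i * cost_i)
= 1*1 + 7*2
= 15

15


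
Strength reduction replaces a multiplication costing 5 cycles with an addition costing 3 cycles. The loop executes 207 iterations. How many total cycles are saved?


Per-iteration saving = 5 - 3 = 2
Total saved = 207 * 2 = 414

414


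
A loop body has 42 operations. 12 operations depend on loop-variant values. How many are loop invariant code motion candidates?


Invariant candidates = total - loop-dependent
= 42 - 12 = 30

30


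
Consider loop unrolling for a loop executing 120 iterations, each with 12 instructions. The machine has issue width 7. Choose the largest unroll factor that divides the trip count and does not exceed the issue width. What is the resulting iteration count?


Largest divisor of 120 <= 7 is 6
New iterations = 120 / 6 = 20

20


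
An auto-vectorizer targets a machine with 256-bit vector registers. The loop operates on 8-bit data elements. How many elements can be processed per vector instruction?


Width = SIMD bits / data type bits
= 256 / 8 = 32

32


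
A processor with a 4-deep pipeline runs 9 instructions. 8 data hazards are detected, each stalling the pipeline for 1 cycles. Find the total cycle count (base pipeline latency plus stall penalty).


Base cycles = 4 + 9 - 1 = 12
Total stalls = 8 * 1 = 8
Total = 12 + 8 = 20

20


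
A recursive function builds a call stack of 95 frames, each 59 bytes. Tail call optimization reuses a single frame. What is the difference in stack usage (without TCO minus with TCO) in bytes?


Without TCO: 95 * 59 = 5605 bytes
With TCO: reuse 1 frame = 59 bytes
Savings = 5605 - 59 = 5546

5546


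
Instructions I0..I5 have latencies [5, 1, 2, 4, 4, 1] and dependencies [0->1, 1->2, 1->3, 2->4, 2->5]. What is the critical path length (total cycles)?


Compute longest path through dependency graph: dist(Ik) = max over predecessors of dist + latency(Ik).
dist(I0) = latency 5 = 5
dist(I1) = dist(I0) + 1 = 5 + 1 = 6
dist(I2) = dist(I1) + 2 = 6 + 2 = 8
dist(I3) = dist(I1) + 4 = 6 + 4 = 10
dist(I4) = dist(I2) + 4 = 8 + 4 = 12
dist(I5) = dist(I2) + 1 = 8 + 1 = 9
Critical path = max dist = 12

12


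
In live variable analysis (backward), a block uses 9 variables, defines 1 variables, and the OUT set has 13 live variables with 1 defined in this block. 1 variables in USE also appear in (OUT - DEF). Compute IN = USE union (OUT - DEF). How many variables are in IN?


OUT - DEF: 13 - 1 = 12
|IN| = |USE| + |OUT - DEF| - |USE ∩ (OUT - DEF)| = 9 + 12 - 1 = 20

20


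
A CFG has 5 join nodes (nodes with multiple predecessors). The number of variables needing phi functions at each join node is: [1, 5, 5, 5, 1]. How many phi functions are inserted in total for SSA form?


Total phi functions = sum of phi functions at each join node
= 1 + 5 + 5 + 5 + 1 = 17

17


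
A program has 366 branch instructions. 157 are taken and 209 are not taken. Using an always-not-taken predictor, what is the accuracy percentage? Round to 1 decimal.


Predictor: always-not-taken
Correct predictions = 209
Accuracy = 209 / 366 * 100 = 57.1%

57.1


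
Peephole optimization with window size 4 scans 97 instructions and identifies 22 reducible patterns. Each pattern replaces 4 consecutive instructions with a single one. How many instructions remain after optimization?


Each match removes 3 instructions.
Total removed = 22 * 3 = 66
Remaining = 97 - 66 = 31

31


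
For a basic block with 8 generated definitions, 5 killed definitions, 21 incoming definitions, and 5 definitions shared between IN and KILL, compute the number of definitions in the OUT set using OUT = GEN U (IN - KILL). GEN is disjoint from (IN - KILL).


IN - KILL: 21 - 5 = 16 surviving definitions
OUT = GEN + surviving = 8 + 16 = 24

24


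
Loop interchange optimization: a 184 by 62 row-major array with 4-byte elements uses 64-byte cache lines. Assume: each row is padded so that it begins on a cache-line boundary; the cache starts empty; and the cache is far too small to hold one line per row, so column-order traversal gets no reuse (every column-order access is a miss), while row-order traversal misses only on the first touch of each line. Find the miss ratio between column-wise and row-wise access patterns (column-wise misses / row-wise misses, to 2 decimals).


Each row occupies 62 * 4 = 248 bytes and starts on a line boundary, so it spans ceil(248 / 64) = 4 cache lines.
Row-major traversal misses (one per line touched): 184 * ceil(62 * 4 / 64) = 736
Column-major traversal misses (no reuse, every access misses): 184 * 62 = 11408
Ratio = 11408 / 736 = 15.5

15.5


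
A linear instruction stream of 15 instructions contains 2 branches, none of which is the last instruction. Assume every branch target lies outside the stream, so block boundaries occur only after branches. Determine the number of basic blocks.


With no in-sequence branch targets, the leaders are the first instruction plus the instruction after each branch.
Number of basic blocks = branches + 1
= 2 + 1 = 3

3


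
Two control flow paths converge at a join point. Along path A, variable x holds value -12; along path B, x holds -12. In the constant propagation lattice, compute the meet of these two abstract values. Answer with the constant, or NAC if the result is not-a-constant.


Meet operation: if both paths give the same constant, result is that constant; if they differ, result is NAC (not-a-constant).
Path A: -12, Path B: -12 -> equal
Result: constant -> -12

-12


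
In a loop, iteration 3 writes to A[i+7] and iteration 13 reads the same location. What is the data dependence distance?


Distance = read iteration - write iteration
= 13 - 3 = 10

10


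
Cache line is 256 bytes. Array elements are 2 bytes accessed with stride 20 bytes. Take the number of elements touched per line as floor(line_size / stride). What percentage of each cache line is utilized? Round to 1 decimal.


Elements per cache line = floor(256 / 20) = 12
Bytes used = 12 * 2 = 24
Utilization = 24 / 256 * 100 = 9.4%

9.4


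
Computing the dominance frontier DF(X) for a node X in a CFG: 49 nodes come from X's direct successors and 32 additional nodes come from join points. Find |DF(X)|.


DF(X) = direct successor contributions + join point contributions
= 49 + 32 = 81

81


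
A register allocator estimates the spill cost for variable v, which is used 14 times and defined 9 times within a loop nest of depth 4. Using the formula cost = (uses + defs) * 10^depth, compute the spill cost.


uses + defs = 14 + 9 = 23
10^4 = 10000
Spill cost = 23 * 10000 = 230000

230000


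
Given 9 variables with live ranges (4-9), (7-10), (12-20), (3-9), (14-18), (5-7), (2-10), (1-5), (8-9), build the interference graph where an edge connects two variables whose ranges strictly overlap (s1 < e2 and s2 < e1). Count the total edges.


Check all pairs for overlapping intervals.
Two intervals (s1,e1) and (s2,e2) overlap if s1 < e2 and s2 < e1.
v0 (4-9) vs v1..v8: overlaps v1, v3, v5, v6, v7, v8 -> 6
v1 (7-10) vs v2..v8: overlaps v3, v6, v8 -> 3
v2 (12-20) vs v3..v8: overlaps v4 -> 1
v3 (3-9) vs v4..v8: overlaps v5, v6, v7, v8 -> 4
v4 (14-18) vs v5..v8: overlaps none -> 0
v5 (5-7) vs v6..v8: overlaps v6 -> 1
v6 (2-10) vs v7..v8: overlaps v7, v8 -> 2
v7 (1-5) vs v8: overlaps none -> 0
Total overlapping pairs = 6 + 3 + 1 + 4 + 0 + 1 + 2 + 0 = 17

17


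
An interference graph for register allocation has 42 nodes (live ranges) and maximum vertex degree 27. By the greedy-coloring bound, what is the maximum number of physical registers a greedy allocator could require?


Greedy coloring never needs more than (max_degree + 1) colors: when coloring a vertex, at most max_degree neighbors are already colored.
Upper bound = 27 + 1 = 28

28


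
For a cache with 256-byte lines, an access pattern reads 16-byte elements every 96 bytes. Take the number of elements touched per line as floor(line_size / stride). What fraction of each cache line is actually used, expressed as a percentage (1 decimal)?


Elements per cache line = floor(256 / 96) = 2
Bytes used = 2 * 16 = 32
Utilization = 32 / 256 * 100 = 12.5%

12.5


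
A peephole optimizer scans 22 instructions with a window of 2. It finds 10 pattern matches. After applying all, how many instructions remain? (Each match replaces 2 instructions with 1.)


Each match removes 1 instructions.
Total removed = 10 * 1 = 10
Remaining = 22 - 10 = 12

12


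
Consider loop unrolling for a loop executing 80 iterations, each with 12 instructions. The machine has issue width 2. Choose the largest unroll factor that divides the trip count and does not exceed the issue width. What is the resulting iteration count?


Largest divisor of 80 <= 2 is 2
New iterations = 80 / 2 = 40

40


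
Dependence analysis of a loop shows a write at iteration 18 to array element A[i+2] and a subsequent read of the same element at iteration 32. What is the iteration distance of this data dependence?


Distance = read iteration - write iteration
= 32 - 18 = 14

14


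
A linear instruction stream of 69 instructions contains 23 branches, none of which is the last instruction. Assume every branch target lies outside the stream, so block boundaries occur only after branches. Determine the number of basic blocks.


With no in-sequence branch targets, the leaders are the first instruction plus the instruction after each branch.
Number of basic blocks = branches + 1
= 23 + 1 = 24

24


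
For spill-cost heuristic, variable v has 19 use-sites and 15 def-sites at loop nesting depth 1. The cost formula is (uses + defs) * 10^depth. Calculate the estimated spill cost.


uses + defs = 19 + 15 = 34
10^1 = 10
Spill cost = 34 * 10 = 340

340


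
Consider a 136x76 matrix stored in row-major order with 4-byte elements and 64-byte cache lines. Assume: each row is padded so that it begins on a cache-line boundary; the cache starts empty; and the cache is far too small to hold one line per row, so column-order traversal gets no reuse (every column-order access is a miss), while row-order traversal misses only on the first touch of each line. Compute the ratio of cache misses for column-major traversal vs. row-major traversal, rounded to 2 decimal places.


Each row occupies 76 * 4 = 304 bytes and starts on a line boundary, so it spans ceil(304 / 64) = 5 cache lines.
Row-major traversal misses (one per line touched): 136 * ceil(76 * 4 / 64) = 680
Column-major traversal misses (no reuse, every access misses): 136 * 76 = 10336
Ratio = 10336 / 680 = 15.2

15.2


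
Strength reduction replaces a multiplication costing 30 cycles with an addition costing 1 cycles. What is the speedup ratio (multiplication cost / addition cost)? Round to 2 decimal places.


Ratio = mult_cost / add_cost = 30 / 1 = 30.0

30.0


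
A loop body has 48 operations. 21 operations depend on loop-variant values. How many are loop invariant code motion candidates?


Invariant candidates = total - loop-dependent
= 48 - 21 = 27

27


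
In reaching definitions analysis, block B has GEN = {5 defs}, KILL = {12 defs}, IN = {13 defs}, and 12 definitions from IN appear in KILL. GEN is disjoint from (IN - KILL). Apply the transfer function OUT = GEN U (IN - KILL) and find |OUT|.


IN - KILL: 13 - 12 = 1 surviving definitions
OUT = GEN + surviving = 5 + 1 = 6

6


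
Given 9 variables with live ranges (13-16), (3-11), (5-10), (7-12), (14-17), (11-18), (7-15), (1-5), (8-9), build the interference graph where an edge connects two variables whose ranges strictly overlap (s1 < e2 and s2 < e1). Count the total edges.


Check all pairs for overlapping intervals.
Two intervals (s1,e1) and (s2,e2) overlap if s1 < e2 and s2 < e1.
v0 (13-16) vs v1..v8: overlaps v4, v5, v6 -> 3
v1 (3-11) vs v2..v8: overlaps v2, v3, v6, v7, v8 -> 5
v2 (5-10) vs v3..v8: overlaps v3, v6, v8 -> 3
v3 (7-12) vs v4..v8: overlaps v5, v6, v8 -> 3
v4 (14-17) vs v5..v8: overlaps v5, v6 -> 2
v5 (11-18) vs v6..v8: overlaps v6 -> 1
v6 (7-15) vs v7..v8: overlaps v8 -> 1
v7 (1-5) vs v8: overlaps none -> 0
Total overlapping pairs = 3 + 5 + 3 + 3 + 2 + 1 + 1 + 0 = 18

18


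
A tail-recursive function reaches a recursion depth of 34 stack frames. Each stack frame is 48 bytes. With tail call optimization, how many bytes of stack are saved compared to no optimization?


Without TCO: 34 * 48 = 1632 bytes
With TCO: reuse 1 frame = 48 bytes
Savings = 1632 - 48 = 1584

1584


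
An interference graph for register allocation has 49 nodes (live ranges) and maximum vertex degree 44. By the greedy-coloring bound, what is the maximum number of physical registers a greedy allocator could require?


Greedy coloring never needs more than (max_degree + 1) colors: when coloring a vertex, at most max_degree neighbors are already colored.
Upper bound = 44 + 1 = 45

45


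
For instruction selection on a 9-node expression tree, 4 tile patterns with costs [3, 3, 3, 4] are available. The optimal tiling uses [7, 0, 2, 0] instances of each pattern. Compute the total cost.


Total cost = sum(count_i * cost_i)
= 7*3 + 0*3 + 2*3 + 0*4
= 27

27


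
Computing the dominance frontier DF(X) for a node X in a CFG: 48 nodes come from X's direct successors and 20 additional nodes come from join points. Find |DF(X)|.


DF(X) = direct successor contributions + join point contributions
= 48 + 20 = 68

68


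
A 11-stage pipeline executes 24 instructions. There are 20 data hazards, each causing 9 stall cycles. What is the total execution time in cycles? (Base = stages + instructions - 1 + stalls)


Base cycles = 11 + 24 - 1 = 34
Total stalls = 20 * 9 = 180
Total = 34 + 180 = 214

214


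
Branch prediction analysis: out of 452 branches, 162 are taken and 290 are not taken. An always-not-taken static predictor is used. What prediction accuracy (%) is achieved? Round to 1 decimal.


Predictor: always-not-taken
Correct predictions = 290
Accuracy = 290 / 452 * 100 = 64.2%

64.2


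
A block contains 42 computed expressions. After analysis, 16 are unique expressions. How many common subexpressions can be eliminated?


CSE count = total expressions - unique expressions
= 42 - 16 = 26

26


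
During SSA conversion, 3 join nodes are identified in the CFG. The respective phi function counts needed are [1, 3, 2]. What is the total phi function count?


Total phi functions = sum of phi functions at each join node
= 1 + 3 + 2 = 6

6


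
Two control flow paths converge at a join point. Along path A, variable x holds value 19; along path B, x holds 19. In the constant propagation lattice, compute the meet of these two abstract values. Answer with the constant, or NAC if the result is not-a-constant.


Meet operation: if both paths give the same constant, result is that constant; if they differ, result is NAC (not-a-constant).
Path A: 19, Path B: 19 -> equal
Result: constant -> 19

19


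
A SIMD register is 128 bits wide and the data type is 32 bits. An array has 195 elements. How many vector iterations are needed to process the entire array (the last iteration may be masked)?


Width = 128 / 32 = 4 elements per vector op
Iterations = ceil(195 / 4) = 49

49


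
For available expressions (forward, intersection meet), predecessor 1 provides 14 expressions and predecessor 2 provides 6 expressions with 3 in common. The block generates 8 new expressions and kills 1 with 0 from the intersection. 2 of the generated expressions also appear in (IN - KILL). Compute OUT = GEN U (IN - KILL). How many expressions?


IN = intersection of predecessors = 3
IN - KILL = 3 - 0 = 3
|OUT| = |GEN| + |IN - KILL| - |GEN ∩ (IN - KILL)| = 8 + 3 - 2 = 9

9


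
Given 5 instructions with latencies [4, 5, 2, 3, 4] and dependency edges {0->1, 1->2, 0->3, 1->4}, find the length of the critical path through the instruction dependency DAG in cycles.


Compute longest path through dependency graph: dist(Ik) = max over predecessors of dist + latency(Ik).
dist(I0) = latency 4 = 4
dist(I1) = dist(I0) + 5 = 4 + 5 = 9
dist(I2) = dist(I1) + 2 = 9 + 2 = 11
dist(I3) = dist(I0) + 3 = 4 + 3 = 7
dist(I4) = dist(I1) + 4 = 9 + 4 = 13
Critical path = max dist = 13

13


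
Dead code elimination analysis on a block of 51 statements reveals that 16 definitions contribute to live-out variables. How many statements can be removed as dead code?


Dead code = total statements - live definitions
= 51 - 16 = 35

35


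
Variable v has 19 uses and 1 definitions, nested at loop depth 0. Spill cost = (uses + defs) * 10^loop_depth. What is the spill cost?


uses + defs = 19 + 1 = 20
10^0 = 1
Spill cost = 20 * 1 = 20

20


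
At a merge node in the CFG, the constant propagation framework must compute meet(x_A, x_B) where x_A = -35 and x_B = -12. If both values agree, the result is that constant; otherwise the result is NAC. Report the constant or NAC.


Meet operation: if both paths give the same constant, result is that constant; if they differ, result is NAC (not-a-constant).
Path A: -35, Path B: -12 -> differ
Result: not-a-constant -> NAC

NAC


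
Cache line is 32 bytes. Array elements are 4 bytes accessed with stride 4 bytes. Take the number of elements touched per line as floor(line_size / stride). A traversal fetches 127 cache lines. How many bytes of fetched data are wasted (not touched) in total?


Elements per line = floor(32 / 4) = 8
Bytes used per line = 8 * 4 = 32
Wasted per line = 32 - 32 = 0
Total wasted = 0 * 127 = 0

0


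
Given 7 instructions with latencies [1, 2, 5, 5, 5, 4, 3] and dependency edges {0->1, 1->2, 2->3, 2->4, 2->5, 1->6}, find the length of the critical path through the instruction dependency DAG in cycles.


Compute longest path through dependency graph: dist(Ik) = max over predecessors of dist + latency(Ik).
dist(I0) = latency 1 = 1
dist(I1) = dist(I0) + 2 = 1 + 2 = 3
dist(I2) = dist(I1) + 5 = 3 + 5 = 8
dist(I3) = dist(I2) + 5 = 8 + 5 = 13
dist(I4) = dist(I2) + 5 = 8 + 5 = 13
dist(I5) = dist(I2) + 4 = 8 + 4 = 12
dist(I6) = dist(I1) + 3 = 3 + 3 = 6
Critical path = max dist = 13

13


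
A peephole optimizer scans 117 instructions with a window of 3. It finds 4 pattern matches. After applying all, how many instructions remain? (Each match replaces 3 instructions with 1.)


Each match removes 2 instructions.
Total removed = 4 * 2 = 8
Remaining = 117 - 8 = 109

109


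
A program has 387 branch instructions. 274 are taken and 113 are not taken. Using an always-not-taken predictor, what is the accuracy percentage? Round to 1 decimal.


Predictor: always-not-taken
Correct predictions = 113
Accuracy = 113 / 387 * 100 = 29.2%

29.2


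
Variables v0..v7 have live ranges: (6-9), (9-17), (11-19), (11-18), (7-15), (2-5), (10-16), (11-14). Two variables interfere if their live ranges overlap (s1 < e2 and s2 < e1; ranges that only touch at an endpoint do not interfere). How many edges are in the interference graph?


Check all pairs for overlapping intervals.
Two intervals (s1,e1) and (s2,e2) overlap if s1 < e2 and s2 < e1.
v0 (6-9) vs v1..v7: overlaps v4 -> 1
v1 (9-17) vs v2..v7: overlaps v2, v3, v4, v6, v7 -> 5
v2 (11-19) vs v3..v7: overlaps v3, v4, v6, v7 -> 4
v3 (11-18) vs v4..v7: overlaps v4, v6, v7 -> 3
v4 (7-15) vs v5..v7: overlaps v6, v7 -> 2
v5 (2-5) vs v6..v7: overlaps none -> 0
v6 (10-16) vs v7: overlaps v7 -> 1
Total overlapping pairs = 1 + 5 + 4 + 3 + 2 + 0 + 1 = 16

16


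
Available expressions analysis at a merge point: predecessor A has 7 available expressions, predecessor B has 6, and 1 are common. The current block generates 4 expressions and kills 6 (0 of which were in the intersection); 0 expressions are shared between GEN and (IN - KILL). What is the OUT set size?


IN = intersection of predecessors = 1
IN - KILL = 1 - 0 = 1
|OUT| = |GEN| + |IN - KILL| - |GEN ∩ (IN - KILL)| = 4 + 1 - 0 = 5

5


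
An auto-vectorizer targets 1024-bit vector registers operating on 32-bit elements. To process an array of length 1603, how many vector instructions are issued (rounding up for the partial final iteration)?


Width = 1024 / 32 = 32 elements per vector op
Iterations = ceil(1603 / 32) = 51

51


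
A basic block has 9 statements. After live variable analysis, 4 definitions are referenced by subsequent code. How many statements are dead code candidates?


Dead code = total statements - live definitions
= 9 - 4 = 5

5


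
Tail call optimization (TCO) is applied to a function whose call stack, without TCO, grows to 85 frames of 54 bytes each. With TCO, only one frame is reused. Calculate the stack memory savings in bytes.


Without TCO: 85 * 54 = 4590 bytes
With TCO: reuse 1 frame = 54 bytes
Savings = 4590 - 54 = 4536

4536


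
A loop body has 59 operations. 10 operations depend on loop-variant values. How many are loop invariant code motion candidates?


Invariant candidates = total - loop-dependent
= 59 - 10 = 49

49


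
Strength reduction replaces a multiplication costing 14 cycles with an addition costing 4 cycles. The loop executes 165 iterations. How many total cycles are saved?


Per-iteration saving = 14 - 4 = 10
Total saved = 165 * 10 = 1650

1650


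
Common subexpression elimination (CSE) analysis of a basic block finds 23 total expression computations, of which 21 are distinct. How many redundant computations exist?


CSE count = total expressions - unique expressions
= 23 - 21 = 2

2
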